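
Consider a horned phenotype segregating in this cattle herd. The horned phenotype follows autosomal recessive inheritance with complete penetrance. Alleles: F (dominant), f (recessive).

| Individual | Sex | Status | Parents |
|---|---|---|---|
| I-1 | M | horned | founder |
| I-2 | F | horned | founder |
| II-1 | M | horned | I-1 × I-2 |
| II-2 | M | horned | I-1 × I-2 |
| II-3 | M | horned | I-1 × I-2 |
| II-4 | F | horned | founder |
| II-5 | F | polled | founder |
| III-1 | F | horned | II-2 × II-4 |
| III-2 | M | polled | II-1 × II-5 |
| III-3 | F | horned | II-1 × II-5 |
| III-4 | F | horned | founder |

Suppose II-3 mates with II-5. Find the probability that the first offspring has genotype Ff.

1/2

II-3 is horned, so II-3 is ff.
II-5 is polled so carries F and passed f to III-3 (ff), so II-5 is Ff.
The cross gives 1/2 Ff : 1/2 ff, so P(offspring has genotype Ff) = 1/2.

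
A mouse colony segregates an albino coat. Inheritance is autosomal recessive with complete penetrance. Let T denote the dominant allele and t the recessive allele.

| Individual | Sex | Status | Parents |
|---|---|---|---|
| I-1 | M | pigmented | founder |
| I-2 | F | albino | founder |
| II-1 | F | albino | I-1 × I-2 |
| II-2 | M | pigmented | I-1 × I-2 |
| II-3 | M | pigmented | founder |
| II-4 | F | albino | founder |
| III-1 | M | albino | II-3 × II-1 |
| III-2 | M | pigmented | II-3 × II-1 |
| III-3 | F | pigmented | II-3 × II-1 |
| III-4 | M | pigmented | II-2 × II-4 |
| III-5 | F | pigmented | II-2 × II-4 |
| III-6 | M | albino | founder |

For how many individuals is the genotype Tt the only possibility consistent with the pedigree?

Obligate heterozygotes: I-1 is pigmented so carries T and passed t to II-1 (tt), so I-1 is Tt; II-2 is pigmented so carries T and received t from I-2 (tt), so II-2 is Tt; II-3 is pigmented so carries T and passed t to III-1 (tt), so II-3 is Tt; III-2 is pigmented so carries T and received t from II-1 (tt), so III-2 is Tt; III-3 is pigmented so carries T and received t from II-1 (tt), so III-3 is Tt; III-4 is pigmented so carries T and received t from II-4 (tt), so III-4 is Tt; III-5 is pigmented so carries T and received t from II-4 (tt), so III-5 is Tt.
Every other individual is either homozygous by phenotype or has at least one consistent homozygous assignment, so the count is 7.

7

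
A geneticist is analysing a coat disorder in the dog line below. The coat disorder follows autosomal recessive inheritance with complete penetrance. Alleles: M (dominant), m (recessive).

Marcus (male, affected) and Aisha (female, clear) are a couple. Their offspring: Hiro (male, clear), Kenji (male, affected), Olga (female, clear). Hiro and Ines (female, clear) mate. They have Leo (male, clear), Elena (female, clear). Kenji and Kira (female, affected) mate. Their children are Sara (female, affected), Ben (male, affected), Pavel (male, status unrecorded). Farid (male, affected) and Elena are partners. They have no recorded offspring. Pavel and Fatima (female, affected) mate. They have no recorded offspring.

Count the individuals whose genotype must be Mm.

3

Obligate heterozygotes: Aisha is clear so carries M and passed m to Kenji (mm), so Aisha is Mm; Hiro is clear so carries M and received m from Marcus (mm), so Hiro is Mm; Olga is clear so carries M and received m from Marcus (mm), so Olga is Mm.
Every other individual is either homozygous by phenotype or has at least one consistent homozygous assignment, so the count is 3.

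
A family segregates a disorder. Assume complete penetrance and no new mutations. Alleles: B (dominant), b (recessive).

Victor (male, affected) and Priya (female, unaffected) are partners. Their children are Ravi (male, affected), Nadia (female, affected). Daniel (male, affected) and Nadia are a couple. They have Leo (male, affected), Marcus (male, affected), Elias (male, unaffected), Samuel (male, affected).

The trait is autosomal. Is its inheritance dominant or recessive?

Daniel and Nadia are both affected yet have an unaffected child Elias. Under a recessive model two affected parents are homozygous and every child would be affected, so the trait cannot be recessive.

dominant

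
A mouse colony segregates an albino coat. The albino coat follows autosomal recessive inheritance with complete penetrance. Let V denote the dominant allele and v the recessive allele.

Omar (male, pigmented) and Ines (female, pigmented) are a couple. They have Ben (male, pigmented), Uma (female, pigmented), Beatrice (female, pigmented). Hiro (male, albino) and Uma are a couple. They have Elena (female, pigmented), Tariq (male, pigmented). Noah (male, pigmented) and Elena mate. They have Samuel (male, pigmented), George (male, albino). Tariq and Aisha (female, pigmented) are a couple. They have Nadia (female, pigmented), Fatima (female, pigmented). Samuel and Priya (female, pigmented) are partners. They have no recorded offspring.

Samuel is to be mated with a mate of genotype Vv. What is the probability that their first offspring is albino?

1/6

Noah is pigmented so carries V and passed v to George (vv), so Noah is Vv.
Elena is pigmented so carries V and received v from Hiro (vv), so Elena is Vv.
Samuel is a pigmented offspring of Noah (Vv) × Elena (Vv), whose cross gives 1/4 VV : 1/2 Vv : 1/4 vv; conditioning on being pigmented, Samuel is VV with probability 1/3, Vv with probability 2/3.
Summing over parental genotype combinations, P(offspring is albino) = 2/3·1/4 = 1/6.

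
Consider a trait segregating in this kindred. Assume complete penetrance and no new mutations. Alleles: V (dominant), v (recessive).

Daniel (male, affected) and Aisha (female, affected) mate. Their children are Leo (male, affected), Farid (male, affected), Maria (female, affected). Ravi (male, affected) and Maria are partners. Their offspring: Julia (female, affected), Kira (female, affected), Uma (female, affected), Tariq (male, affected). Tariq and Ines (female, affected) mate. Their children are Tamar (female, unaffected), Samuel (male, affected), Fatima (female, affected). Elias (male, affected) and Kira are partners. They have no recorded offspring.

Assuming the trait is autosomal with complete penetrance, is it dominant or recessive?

dominant

Tariq and Ines are both affected yet have an unaffected child Tamar. Under a recessive model two affected parents are homozygous and every child would be affected, so the trait cannot be recessive.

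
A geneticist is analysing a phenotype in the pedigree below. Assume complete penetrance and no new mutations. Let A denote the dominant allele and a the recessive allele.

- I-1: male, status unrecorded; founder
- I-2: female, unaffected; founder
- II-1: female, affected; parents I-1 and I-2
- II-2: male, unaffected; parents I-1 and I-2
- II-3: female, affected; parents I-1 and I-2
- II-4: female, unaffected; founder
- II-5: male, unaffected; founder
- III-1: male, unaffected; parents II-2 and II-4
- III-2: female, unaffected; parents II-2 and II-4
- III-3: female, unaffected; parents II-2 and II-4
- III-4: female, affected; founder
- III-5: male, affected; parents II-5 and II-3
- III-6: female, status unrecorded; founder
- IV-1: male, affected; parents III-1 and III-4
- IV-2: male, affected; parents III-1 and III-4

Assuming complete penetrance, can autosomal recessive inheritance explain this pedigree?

Yes

A consistent assignment under autosomal recessive exists: I-1 Aa, I-2 Aa, II-1 aa, II-2 AA, II-3 aa, II-4 Aa, II-5 Aa, III-1 Aa, III-2 AA, III-3 AA, III-4 aa, III-5 aa, III-6 AA, IV-1 aa, IV-2 aa.
In this assignment every recorded phenotype matches its genotype and every non-founder's genotype is obtainable from its parents' genotypes, so the pedigree is consistent.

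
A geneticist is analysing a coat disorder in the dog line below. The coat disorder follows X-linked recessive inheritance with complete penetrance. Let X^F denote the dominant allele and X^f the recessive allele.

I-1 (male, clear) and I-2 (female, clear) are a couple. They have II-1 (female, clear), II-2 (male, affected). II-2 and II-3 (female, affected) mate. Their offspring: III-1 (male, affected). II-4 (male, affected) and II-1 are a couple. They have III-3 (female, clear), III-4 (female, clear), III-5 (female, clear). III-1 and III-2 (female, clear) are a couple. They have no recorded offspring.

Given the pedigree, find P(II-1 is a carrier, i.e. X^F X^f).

1/9

I-1 is clear, so I-1 is X^F Y.
I-2 is clear so carries F and passed f to II-2 (X^f Y), so I-2 is X^F X^f.
Their cross gives offspring ratios 1/2 X^F X^F : 1/2 X^F X^f. Conditioning on II-1 being clear, P(X^F X^f) = 1/2 / 1 = 1/2 before taking II-1's own offspring into account.
II-4 is affected, so II-4 is X^f Y.
Now use II-1's offspring. Probability of each recorded status — clear daughter III-3: 1/2 if II-1 is X^F X^f, 1 if X^F X^F; clear daughter III-4: 1/2 if II-1 is X^F X^f, 1 if X^F X^F; clear daughter III-5: 1/2 if II-1 is X^F X^f, 1 if X^F X^F.
Bayes: P(X^F X^f) = 1/2·1/8 / (1/2·1/8 + 1/2·1) = 1/9.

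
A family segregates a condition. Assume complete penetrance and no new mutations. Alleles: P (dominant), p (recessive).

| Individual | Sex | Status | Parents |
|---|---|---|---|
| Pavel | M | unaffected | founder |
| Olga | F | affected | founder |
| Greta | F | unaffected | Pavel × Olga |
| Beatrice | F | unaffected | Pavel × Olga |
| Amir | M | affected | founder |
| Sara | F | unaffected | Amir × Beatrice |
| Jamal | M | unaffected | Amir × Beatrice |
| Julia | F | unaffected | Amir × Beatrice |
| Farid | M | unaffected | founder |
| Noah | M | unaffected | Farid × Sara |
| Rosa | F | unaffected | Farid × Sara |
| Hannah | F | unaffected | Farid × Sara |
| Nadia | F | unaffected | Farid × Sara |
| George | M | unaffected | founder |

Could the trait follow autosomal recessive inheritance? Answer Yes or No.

A consistent assignment under autosomal recessive exists: Pavel PP, Olga pp, Greta Pp, Beatrice Pp, Amir pp, Sara Pp, Jamal Pp, Julia Pp, Farid PP, Noah PP, Rosa PP, Hannah PP, Nadia PP, George PP.
In this assignment every recorded phenotype matches its genotype and every non-founder's genotype is obtainable from its parents' genotypes, so the pedigree is consistent.

Yes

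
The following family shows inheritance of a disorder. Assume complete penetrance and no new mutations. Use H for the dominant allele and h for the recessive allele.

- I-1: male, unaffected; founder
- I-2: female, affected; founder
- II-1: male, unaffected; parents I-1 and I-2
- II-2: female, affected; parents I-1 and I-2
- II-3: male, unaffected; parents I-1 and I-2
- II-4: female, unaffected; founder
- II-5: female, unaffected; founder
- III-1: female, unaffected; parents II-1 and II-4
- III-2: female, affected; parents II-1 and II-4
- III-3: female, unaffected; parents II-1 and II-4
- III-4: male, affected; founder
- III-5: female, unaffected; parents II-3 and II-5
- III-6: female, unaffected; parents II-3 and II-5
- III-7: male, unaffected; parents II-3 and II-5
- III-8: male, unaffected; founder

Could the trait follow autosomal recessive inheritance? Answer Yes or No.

A consistent assignment under autosomal recessive exists: I-1 Hh, I-2 hh, II-1 Hh, II-2 hh, II-3 Hh, II-4 Hh, II-5 HH, III-1 HH, III-2 hh, III-3 HH, III-4 hh, III-5 HH, III-6 HH, III-7 HH, III-8 HH.
In this assignment every recorded phenotype matches its genotype and every non-founder's genotype is obtainable from its parents' genotypes, so the pedigree is consistent.

Yes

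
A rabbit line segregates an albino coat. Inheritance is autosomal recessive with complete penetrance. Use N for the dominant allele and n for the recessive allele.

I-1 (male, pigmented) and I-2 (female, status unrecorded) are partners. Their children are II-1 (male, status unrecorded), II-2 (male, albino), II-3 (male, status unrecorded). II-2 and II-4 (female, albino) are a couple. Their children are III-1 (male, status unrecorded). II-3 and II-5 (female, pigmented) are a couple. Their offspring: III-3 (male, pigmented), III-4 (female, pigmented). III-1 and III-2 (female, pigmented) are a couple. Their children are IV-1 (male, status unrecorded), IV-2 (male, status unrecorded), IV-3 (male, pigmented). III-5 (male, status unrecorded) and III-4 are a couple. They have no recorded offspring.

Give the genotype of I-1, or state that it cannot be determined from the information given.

Nn

From phenotype alone, I-1 is NN or Nn.
I-1 is pigmented so carries N and passed n to II-2 (nn), so I-1 is Nn.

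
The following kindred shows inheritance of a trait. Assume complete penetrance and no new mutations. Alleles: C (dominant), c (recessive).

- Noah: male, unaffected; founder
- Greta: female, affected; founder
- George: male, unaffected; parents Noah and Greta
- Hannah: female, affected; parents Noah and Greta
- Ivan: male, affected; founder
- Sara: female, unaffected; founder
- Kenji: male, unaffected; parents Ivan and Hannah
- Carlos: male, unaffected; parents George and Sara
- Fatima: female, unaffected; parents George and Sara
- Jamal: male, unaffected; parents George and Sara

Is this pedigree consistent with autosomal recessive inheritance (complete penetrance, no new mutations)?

Under autosomal recessive, Kenji (unaffected, male) cannot arise from Ivan (affected) × Hannah (affected).

No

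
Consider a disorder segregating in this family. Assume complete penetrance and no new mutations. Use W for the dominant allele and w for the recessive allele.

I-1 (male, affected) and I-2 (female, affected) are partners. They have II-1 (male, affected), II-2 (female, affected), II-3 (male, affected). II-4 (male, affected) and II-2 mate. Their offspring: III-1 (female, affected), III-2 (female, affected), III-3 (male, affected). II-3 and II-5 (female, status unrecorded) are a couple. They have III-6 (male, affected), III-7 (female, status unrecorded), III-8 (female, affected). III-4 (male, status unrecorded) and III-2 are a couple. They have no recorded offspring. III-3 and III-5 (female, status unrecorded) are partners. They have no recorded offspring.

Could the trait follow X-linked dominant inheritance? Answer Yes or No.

Yes

A consistent assignment under X-linked dominant exists: I-1 X^W Y, I-2 X^W X^W, II-1 X^W Y, II-2 X^W X^W, II-3 X^W Y, II-4 X^W Y, II-5 X^W X^W, III-1 X^W X^W, III-2 X^W X^W, III-3 X^W Y, III-4 X^W Y, III-5 X^W X^W, III-6 X^W Y, III-7 X^W X^W, III-8 X^W X^W.
In this assignment every recorded phenotype matches its genotype and every non-founder's genotype is obtainable from its parents' genotypes, so the pedigree is consistent.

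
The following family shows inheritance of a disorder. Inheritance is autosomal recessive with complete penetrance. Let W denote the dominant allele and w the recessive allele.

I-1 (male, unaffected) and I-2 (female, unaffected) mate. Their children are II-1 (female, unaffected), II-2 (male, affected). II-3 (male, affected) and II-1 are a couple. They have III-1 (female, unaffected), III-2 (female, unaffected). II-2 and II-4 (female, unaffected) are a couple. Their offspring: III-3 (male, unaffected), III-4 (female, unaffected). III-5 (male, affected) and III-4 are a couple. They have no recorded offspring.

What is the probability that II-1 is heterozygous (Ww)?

I-1 is unaffected so carries W and passed w to II-2 (ww), so I-1 is Ww.
I-2 is unaffected so carries W and passed w to II-2 (ww), so I-2 is Ww.
Their cross gives offspring ratios 1/4 WW : 1/2 Ww : 1/4 ww. Conditioning on II-1 being unaffected, P(Ww) = 1/2 / 3/4 = 2/3 before taking II-1's own offspring into account.
II-3 is affected, so II-3 is ww.
Now use II-1's offspring. Probability of each recorded status — unaffected daughter III-1: 1/2 if II-1 is Ww, 1 if WW; unaffected daughter III-2: 1/2 if II-1 is Ww, 1 if WW.
Bayes: P(Ww) = 2/3·1/4 / (2/3·1/4 + 1/3·1) = 1/3.

1/3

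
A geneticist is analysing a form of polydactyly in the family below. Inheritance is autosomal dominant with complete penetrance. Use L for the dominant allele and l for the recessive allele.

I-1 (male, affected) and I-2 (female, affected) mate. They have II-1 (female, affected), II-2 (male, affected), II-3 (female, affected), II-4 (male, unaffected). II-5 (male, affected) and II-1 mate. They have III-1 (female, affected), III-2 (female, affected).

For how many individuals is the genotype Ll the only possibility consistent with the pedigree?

2

Obligate heterozygotes: I-1 is affected so carries L and passed l to II-4 (ll), so I-1 is Ll; I-2 is affected so carries L and passed l to II-4 (ll), so I-2 is Ll.
Every other individual is either homozygous by phenotype or has at least one consistent homozygous assignment, so the count is 2.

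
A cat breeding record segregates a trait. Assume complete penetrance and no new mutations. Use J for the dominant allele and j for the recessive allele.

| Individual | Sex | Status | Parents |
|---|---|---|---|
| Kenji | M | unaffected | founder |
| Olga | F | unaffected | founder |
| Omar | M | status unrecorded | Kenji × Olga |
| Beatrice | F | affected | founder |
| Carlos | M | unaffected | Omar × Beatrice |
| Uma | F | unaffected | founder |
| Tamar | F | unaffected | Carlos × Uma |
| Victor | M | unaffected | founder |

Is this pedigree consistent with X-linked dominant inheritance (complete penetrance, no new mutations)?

A consistent assignment under X-linked dominant exists: Kenji X^j Y, Olga X^j X^j, Omar X^j Y, Beatrice X^J X^j, Carlos X^j Y, Uma X^j X^j, Tamar X^j X^j, Victor X^j Y.
In this assignment every recorded phenotype matches its genotype and every non-founder's genotype is obtainable from its parents' genotypes, so the pedigree is consistent.

Yes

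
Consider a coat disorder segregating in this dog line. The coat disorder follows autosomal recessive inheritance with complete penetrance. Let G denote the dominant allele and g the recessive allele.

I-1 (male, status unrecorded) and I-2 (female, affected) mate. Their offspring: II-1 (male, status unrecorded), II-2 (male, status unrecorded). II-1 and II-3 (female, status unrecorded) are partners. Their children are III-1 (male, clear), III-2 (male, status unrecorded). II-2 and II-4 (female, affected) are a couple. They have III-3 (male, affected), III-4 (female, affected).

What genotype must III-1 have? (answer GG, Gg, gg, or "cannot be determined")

III-1's phenotype allows GG or Gg, and no parent or child forces a single allele at both positions; consistent genotype assignments exist with III-1 as GG or Gg.

cannot be determined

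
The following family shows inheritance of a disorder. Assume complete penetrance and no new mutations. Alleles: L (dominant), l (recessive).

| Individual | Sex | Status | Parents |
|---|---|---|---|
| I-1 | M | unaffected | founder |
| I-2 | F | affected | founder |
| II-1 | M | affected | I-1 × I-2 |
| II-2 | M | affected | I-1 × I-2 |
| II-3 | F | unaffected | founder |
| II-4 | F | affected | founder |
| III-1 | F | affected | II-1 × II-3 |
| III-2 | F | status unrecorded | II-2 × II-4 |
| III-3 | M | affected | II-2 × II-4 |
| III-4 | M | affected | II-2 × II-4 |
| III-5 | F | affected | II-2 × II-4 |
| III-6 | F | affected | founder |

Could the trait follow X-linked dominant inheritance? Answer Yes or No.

Yes

A consistent assignment under X-linked dominant exists: I-1 X^l Y, I-2 X^L X^L, II-1 X^L Y, II-2 X^L Y, II-3 X^l X^l, II-4 X^L X^L, III-1 X^L X^l, III-2 X^L X^L, III-3 X^L Y, III-4 X^L Y, III-5 X^L X^L, III-6 X^L X^L.
In this assignment every recorded phenotype matches its genotype and every non-founder's genotype is obtainable from its parents' genotypes, so the pedigree is consistent.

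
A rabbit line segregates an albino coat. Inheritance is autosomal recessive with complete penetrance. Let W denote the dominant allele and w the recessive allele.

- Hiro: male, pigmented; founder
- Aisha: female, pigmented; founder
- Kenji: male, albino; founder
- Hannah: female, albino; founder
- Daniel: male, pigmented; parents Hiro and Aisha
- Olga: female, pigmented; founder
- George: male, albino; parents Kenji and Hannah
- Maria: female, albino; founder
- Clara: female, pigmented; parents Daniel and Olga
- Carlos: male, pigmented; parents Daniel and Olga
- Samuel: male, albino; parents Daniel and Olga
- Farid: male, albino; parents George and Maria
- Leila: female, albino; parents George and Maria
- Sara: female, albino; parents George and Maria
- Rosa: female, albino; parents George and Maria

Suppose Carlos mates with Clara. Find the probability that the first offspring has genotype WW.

Daniel is pigmented so carries W and passed w to Samuel (ww), so Daniel is Ww.
Olga is pigmented so carries W and passed w to Samuel (ww), so Olga is Ww.
Carlos is a pigmented offspring of Daniel (Ww) × Olga (Ww), whose cross gives 1/4 WW : 1/2 Ww : 1/4 ww; conditioning on being pigmented, Carlos is WW with probability 1/3, Ww with probability 2/3.
Clara is a pigmented offspring of Daniel (Ww) × Olga (Ww), whose cross gives 1/4 WW : 1/2 Ww : 1/4 ww; conditioning on being pigmented, Clara is WW with probability 1/3, Ww with probability 2/3.
Summing over parental genotype combinations, P(offspring has genotype WW) = 1/9·1 + 2/9·1/2 + 2/9·1/2 + 4/9·1/4 = 4/9.

4/9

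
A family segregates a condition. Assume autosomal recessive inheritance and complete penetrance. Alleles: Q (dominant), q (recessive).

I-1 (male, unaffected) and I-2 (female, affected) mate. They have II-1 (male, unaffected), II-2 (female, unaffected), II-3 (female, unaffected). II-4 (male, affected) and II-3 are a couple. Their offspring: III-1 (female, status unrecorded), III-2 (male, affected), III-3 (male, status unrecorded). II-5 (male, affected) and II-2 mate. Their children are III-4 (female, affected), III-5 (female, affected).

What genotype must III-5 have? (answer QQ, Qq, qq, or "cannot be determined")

qq

III-5 is affected, so III-5 is qq.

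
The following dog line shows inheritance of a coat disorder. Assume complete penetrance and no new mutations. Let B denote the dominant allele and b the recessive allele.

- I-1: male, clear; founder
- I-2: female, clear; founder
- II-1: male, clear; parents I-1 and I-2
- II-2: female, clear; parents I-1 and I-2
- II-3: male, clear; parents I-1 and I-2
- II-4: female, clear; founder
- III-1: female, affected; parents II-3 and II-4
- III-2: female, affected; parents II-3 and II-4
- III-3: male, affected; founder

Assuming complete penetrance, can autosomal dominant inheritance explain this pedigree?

Under autosomal dominant, III-1 (affected, female) cannot arise from II-3 (clear) × II-4 (clear).

No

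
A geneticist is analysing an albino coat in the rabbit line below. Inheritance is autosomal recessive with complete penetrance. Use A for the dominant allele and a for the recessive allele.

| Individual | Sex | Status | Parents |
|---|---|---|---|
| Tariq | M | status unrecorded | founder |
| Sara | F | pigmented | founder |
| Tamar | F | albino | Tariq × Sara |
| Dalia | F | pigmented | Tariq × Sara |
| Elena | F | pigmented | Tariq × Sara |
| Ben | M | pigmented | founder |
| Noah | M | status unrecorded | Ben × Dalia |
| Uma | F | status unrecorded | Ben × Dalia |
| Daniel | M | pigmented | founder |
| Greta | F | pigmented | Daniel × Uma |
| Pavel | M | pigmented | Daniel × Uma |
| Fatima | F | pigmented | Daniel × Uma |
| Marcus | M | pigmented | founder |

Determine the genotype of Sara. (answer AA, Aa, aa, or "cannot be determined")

Aa

From phenotype alone, Sara is AA or Aa.
Sara is pigmented so carries A and passed a to Tamar (aa), so Sara is Aa.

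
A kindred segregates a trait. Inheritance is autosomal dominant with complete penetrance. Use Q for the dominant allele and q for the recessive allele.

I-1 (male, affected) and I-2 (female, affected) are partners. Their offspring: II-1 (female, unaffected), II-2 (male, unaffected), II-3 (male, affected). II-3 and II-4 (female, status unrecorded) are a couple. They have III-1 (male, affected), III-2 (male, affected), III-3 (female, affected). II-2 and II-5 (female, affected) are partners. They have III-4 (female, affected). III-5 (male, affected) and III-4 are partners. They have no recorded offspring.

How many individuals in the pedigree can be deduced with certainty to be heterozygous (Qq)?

Obligate heterozygotes: I-1 is affected so carries Q and passed q to II-1 (qq), so I-1 is Qq; I-2 is affected so carries Q and passed q to II-1 (qq), so I-2 is Qq; III-4 is affected so carries Q and received q from II-2 (qq), so III-4 is Qq.
Every other individual is either homozygous by phenotype or has at least one consistent homozygous assignment, so the count is 3.

3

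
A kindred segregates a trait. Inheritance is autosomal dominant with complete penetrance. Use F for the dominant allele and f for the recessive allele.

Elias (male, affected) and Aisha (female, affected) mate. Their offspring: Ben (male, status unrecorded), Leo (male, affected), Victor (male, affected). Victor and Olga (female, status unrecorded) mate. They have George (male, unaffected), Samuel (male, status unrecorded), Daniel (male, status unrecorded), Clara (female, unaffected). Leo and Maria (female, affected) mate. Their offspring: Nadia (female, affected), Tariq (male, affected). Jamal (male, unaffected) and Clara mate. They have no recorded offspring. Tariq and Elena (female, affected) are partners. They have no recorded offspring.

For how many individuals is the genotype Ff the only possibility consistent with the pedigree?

Obligate heterozygotes: Victor is affected so carries F and passed f to George (ff), so Victor is Ff.
Every other individual is either homozygous by phenotype or has at least one consistent homozygous assignment, so the count is 1.

1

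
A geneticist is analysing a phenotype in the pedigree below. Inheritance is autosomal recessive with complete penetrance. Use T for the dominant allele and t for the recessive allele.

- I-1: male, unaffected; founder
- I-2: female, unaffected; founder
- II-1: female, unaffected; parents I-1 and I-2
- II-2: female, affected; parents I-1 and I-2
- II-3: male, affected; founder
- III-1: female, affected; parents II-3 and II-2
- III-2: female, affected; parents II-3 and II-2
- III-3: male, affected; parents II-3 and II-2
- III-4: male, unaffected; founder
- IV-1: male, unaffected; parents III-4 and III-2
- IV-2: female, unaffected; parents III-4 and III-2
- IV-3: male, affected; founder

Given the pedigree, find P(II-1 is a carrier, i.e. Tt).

I-1 is unaffected so carries T and passed t to II-2 (tt), so I-1 is Tt.
I-2 is unaffected so carries T and passed t to II-2 (tt), so I-2 is Tt.
Their cross gives offspring ratios 1/4 TT : 1/2 Tt : 1/4 tt. Conditioning on II-1 being unaffected, P(Tt) = 1/2 / 3/4 = 2/3.

2/3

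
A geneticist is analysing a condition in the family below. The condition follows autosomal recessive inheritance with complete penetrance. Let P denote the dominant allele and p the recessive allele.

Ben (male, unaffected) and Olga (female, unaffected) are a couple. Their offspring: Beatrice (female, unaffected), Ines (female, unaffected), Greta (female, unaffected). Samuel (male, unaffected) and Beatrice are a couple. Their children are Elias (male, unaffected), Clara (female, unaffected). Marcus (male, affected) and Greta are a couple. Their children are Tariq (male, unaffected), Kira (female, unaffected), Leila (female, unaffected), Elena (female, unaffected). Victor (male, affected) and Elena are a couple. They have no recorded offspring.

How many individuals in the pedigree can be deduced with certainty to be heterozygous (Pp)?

4

Obligate heterozygotes: Tariq is unaffected so carries P and received p from Marcus (pp), so Tariq is Pp; Kira is unaffected so carries P and received p from Marcus (pp), so Kira is Pp; Leila is unaffected so carries P and received p from Marcus (pp), so Leila is Pp; Elena is unaffected so carries P and received p from Marcus (pp), so Elena is Pp.
Every other individual is either homozygous by phenotype or has at least one consistent homozygous assignment, so the count is 4.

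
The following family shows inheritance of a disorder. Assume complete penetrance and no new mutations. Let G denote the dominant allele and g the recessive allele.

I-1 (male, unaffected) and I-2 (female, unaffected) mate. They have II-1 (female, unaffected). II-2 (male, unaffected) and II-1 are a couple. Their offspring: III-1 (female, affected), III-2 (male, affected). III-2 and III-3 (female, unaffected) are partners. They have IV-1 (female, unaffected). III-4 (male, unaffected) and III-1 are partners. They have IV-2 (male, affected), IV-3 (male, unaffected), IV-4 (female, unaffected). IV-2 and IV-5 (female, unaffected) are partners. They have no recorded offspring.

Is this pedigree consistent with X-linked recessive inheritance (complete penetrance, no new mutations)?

No

Under X-linked recessive, III-1 (affected, female) cannot arise from II-2 (unaffected) × II-1 (unaffected).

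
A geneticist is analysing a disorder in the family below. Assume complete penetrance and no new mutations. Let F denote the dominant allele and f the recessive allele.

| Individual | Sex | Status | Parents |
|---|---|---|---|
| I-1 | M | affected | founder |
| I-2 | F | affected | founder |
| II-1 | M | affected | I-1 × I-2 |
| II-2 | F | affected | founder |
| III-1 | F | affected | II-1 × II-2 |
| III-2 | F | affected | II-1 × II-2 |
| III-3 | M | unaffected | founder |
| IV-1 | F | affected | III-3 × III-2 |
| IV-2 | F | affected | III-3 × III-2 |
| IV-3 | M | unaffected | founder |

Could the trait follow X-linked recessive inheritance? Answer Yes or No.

Under X-linked recessive, IV-1 (affected, female) cannot arise from III-3 (unaffected) × III-2 (affected).

No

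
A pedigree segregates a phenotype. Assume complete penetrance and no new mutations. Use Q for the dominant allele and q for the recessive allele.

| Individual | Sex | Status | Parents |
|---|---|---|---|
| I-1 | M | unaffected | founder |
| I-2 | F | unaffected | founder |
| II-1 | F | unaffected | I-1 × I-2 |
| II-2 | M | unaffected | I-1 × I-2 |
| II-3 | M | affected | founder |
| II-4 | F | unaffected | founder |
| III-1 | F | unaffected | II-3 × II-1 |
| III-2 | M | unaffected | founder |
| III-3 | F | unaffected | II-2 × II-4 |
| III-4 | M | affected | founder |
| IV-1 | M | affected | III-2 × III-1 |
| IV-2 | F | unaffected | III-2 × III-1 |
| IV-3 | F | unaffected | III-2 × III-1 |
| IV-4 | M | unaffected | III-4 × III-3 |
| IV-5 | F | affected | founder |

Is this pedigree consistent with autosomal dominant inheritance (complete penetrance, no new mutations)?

No

Under autosomal dominant, IV-1 (affected, male) cannot arise from III-2 (unaffected) × III-1 (unaffected).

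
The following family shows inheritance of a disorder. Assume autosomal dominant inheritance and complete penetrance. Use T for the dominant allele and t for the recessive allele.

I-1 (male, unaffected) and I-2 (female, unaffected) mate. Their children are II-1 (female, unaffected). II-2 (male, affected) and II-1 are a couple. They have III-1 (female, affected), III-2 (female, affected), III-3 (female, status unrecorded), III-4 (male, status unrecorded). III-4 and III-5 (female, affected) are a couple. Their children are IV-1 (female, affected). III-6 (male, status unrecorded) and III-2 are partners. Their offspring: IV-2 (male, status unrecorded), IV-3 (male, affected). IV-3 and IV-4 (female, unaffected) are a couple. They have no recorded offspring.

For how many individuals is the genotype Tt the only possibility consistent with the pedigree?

2

Obligate heterozygotes: III-1 is affected so carries T and received t from II-1 (tt), so III-1 is Tt; III-2 is affected so carries T and received t from II-1 (tt), so III-2 is Tt.
Every other individual is either homozygous by phenotype or has at least one consistent homozygous assignment, so the count is 2.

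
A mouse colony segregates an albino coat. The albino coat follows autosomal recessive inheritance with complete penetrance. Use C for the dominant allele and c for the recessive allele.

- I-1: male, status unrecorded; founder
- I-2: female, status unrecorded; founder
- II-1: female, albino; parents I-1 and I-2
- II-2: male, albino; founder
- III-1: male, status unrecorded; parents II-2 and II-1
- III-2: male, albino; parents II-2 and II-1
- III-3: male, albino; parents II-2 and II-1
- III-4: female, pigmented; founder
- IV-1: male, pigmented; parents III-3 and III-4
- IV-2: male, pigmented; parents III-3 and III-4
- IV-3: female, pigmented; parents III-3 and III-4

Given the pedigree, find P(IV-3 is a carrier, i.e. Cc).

IV-3 is pigmented so carries C and received c from III-3 (cc), so IV-3 is Cc, giving P(Cc) = 1.

1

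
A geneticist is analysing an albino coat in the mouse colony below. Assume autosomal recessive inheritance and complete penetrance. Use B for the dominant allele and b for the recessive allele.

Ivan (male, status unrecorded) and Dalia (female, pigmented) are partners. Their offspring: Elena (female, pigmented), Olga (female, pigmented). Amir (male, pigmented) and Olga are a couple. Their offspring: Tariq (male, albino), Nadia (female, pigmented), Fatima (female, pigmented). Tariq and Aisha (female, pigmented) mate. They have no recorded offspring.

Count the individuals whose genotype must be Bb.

Obligate heterozygotes: Olga is pigmented so carries B and passed b to Tariq (bb), so Olga is Bb; Amir is pigmented so carries B and passed b to Tariq (bb), so Amir is Bb.
Every other individual is either homozygous by phenotype or has at least one consistent homozygous assignment, so the count is 2.

2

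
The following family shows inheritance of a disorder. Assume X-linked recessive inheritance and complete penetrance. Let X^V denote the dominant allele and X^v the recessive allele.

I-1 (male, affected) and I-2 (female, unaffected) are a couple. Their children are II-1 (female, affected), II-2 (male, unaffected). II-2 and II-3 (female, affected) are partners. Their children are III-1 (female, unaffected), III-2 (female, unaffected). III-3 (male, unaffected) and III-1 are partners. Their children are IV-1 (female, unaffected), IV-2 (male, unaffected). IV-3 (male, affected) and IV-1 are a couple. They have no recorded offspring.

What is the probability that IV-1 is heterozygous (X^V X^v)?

III-3 is unaffected, so III-3 is X^V Y.
III-1 is unaffected so carries V and received v from II-3 (X^v X^v), so III-1 is X^V X^v.
Their cross gives offspring ratios 1/2 X^V X^V : 1/2 X^V X^v. Conditioning on IV-1 being unaffected, P(X^V X^v) = 1/2 / 1 = 1/2.

1/2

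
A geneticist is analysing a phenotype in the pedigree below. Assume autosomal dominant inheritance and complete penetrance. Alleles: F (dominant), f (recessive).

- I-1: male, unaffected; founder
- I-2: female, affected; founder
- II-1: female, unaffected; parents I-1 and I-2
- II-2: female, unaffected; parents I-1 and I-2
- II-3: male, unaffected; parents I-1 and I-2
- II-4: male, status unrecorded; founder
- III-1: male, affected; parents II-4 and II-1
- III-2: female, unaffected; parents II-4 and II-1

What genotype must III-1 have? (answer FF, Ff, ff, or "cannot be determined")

Ff

From phenotype alone, III-1 is FF or Ff.
III-1 is affected so carries F and received f from II-1 (ff), so III-1 is Ff.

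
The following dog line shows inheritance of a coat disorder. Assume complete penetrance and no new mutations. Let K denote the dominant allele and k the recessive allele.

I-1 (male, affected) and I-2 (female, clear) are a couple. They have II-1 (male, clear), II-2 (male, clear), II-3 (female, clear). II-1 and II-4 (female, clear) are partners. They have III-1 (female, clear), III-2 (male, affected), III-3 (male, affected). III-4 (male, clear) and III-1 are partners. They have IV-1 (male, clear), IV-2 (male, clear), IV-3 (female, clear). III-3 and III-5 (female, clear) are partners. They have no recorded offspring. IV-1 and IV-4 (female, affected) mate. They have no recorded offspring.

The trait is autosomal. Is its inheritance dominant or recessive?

II-1 and II-4 are both clear yet have an affected child III-2. Under dominance, an affected child requires at least one affected parent, so the trait cannot be dominant.

recessive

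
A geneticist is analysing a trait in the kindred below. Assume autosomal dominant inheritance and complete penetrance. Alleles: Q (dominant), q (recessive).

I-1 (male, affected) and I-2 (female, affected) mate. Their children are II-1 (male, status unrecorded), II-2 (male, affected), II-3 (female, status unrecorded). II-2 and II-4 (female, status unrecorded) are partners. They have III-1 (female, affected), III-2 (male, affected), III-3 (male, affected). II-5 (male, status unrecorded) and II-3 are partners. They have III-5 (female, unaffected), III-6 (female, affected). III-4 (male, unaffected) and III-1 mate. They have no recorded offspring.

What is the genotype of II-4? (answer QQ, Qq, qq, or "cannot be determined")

cannot be determined

II-4's phenotype is unrecorded, and no parent or child forces a single allele at both positions; consistent genotype assignments exist with II-4 as QQ or Qq or qq.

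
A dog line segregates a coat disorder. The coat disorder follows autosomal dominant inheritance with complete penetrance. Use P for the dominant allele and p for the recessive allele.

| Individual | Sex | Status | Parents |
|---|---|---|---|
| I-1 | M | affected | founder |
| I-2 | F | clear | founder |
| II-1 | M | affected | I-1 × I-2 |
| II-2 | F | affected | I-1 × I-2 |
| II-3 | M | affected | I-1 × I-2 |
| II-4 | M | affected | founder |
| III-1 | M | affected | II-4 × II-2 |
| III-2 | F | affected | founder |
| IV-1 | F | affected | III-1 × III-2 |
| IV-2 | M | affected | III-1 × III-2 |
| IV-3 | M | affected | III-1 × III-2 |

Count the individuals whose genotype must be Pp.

3

Obligate heterozygotes: II-1 is affected so carries P and received p from I-2 (pp), so II-1 is Pp; II-2 is affected so carries P and received p from I-2 (pp), so II-2 is Pp; II-3 is affected so carries P and received p from I-2 (pp), so II-3 is Pp.
Every other individual is either homozygous by phenotype or has at least one consistent homozygous assignment, so the count is 3.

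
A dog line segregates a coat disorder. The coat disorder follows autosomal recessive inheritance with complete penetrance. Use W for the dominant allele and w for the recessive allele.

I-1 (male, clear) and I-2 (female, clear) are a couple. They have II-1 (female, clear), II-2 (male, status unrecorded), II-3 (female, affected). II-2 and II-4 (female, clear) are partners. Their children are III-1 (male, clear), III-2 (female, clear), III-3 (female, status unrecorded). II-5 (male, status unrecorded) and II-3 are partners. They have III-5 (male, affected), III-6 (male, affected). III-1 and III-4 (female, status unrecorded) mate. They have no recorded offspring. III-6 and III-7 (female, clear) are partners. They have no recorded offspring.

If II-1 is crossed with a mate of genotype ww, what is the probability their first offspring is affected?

1/3

I-1 is clear so carries W and passed w to II-3 (ww), so I-1 is Ww.
I-2 is clear so carries W and passed w to II-3 (ww), so I-2 is Ww.
II-1 is a clear offspring of I-1 (Ww) × I-2 (Ww), whose cross gives 1/4 WW : 1/2 Ww : 1/4 ww; conditioning on being clear, II-1 is WW with probability 1/3, Ww with probability 2/3.
Summing over parental genotype combinations, P(offspring is affected) = 2/3·1/2 = 1/3.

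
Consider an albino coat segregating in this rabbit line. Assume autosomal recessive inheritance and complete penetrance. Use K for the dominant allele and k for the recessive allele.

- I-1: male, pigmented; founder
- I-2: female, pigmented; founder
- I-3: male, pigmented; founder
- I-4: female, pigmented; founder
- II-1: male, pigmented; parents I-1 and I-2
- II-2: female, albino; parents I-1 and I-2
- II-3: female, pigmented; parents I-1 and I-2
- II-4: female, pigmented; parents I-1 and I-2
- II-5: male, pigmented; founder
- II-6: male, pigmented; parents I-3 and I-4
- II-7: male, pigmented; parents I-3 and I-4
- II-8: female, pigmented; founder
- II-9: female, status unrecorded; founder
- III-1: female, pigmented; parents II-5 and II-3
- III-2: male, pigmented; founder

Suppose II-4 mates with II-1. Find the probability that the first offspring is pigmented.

I-1 is pigmented so carries K and passed k to II-2 (kk), so I-1 is Kk.
I-2 is pigmented so carries K and passed k to II-2 (kk), so I-2 is Kk.
II-4 is a pigmented offspring of I-1 (Kk) × I-2 (Kk), whose cross gives 1/4 KK : 1/2 Kk : 1/4 kk; conditioning on being pigmented, II-4 is KK with probability 1/3, Kk with probability 2/3.
II-1 is a pigmented offspring of I-1 (Kk) × I-2 (Kk), whose cross gives 1/4 KK : 1/2 Kk : 1/4 kk; conditioning on being pigmented, II-1 is KK with probability 1/3, Kk with probability 2/3.
Summing over parental genotype combinations, P(offspring is pigmented) = 1/9·1 + 2/9·1 + 2/9·1 + 4/9·3/4 = 8/9.

8/9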